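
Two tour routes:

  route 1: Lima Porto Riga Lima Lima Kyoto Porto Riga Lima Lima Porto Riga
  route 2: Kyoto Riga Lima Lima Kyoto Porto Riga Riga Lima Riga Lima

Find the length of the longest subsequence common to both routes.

Taking Riga [3,2] → Lima [4,3] → Lima [5,4] → Kyoto [6,5] → Porto [7,6] → Riga [8,8] → Lima [9,9] → Lima [10,11] gives a common subsequence of length 8, and the DP table's final entry dp[12][11] is also 8, so no common subsequence is longer.

8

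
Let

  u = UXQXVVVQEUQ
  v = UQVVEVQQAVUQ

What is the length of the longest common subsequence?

Let dp[i][j] be the LCS length of the first i characters of u and the first j characters of v. dp[i][j] = dp[i-1][j-1]+1 when the i-th and j-th characters match, else max(dp[i-1][j], dp[i][j-1]).
    ·  U  Q  V  V  E  V  Q  Q  A  V  U  Q
 ·  0  0  0  0  0  0  0  0  0  0  0  0  0
 U  0  1  1  1  1  1  1  1  1  1  1  1  1
 X  0  1  1  1  1  1  1  1  1  1  1  1  1
 Q  0  1  2  2  2  2  2  2  2  2  2  2  2
 X  0  1  2  2  2  2  2  2  2  2  2  2  2
 V  0  1  2  3  3  3  3  3  3  3  3  3  3
 V  0  1  2  3  4  4  4  4  4  4  4  4  4
 V  0  1  2  3  4  4  5  5  5  5  5  5  5
 Q  0  1  2  3  4  4  5  6  6  6  6  6  6
 E  0  1  2  3  4  5  5  6  6  6  6  6  6
 U  0  1  2  3  4  5  5  6  6  6  6  7  7
 Q  0  1  2  3  4  5  5  6  7  7  7  7  8
dp[11][12] = 8. One LCS (by backtracking along matches): UQVVVQUQ.

8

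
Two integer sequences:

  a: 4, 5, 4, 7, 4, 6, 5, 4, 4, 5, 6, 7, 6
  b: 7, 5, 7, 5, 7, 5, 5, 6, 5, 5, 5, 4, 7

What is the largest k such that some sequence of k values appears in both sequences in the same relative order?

Match 5 [2,4], then 7 [4,5], then 6 [6,8], then 5 [7,11], then 4 [9,12], then 7 [12,13] — 6 values in the same relative order in both. The LCS DP gives dp[13][13] = 6, so this is optimal.

6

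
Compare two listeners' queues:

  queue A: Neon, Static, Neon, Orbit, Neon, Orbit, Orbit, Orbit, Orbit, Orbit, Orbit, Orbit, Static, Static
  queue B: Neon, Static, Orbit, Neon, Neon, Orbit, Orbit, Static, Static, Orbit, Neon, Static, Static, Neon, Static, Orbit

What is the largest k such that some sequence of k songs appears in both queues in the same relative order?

9

Pick Neon [1,1] → Static [2,2] → Neon [3,4] → Neon [5,5] → Orbit [6,6] → Orbit [7,7] → Orbit [8,10] → Static [13,13] → Static [14,15]; all 9 songs appear in both, in order. Since dp[14][16] = 9, nothing longer is possible.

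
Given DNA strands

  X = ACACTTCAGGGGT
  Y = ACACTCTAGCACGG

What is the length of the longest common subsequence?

Pick A (X #1, Y #1); then C (X #2, Y #2); then A (X #3, Y #3); then C (X #4, Y #4); then T (X #5, Y #5); then T (X #6, Y #7); then C (X #7, Y #10); then A (X #8, Y #11); then G (X #11, Y #13); then G (X #12, Y #14); all 10 bases appear in both, in order, and the DP table's final entry dp[13][14] is also 10, so no common subsequence is longer.

10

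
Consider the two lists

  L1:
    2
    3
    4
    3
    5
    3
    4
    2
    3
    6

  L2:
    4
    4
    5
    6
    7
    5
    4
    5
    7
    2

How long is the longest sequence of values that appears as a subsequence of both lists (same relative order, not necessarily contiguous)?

4

Taking 4 (L1 #3, L2 #2), 5 (L1 #5, L2 #6), 4 (L1 #7, L2 #7), 2 (L1 #8, L2 #10) gives a common subsequence of length 4. Since dp[10][10] = 4, nothing longer is possible.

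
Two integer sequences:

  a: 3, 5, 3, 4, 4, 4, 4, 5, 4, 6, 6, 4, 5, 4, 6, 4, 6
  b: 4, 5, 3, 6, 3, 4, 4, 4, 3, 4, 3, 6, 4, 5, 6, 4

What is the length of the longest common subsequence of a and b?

11

One common subsequence of length 11: 3 (a #1, b #3), 3 (a #3, b #5), 4 (a #4, b #6), 4 (a #5, b #7), 4 (a #6, b #8), 4 (a #7, b #10), 6 (a #11, b #12), 4 (a #12, b #13), 5 (a #13, b #14), 6 (a #15, b #15), 4 (a #16, b #16). Since dp[17][16] = 11, nothing longer is possible.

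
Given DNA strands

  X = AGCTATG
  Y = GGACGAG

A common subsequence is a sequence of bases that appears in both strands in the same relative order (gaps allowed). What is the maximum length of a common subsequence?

4

Let dp[i][j] be the LCS length of the first i bases of X and the first j bases of Y. dp[i][j] = dp[i-1][j-1]+1 when the i-th and j-th bases match, else max(dp[i-1][j], dp[i][j-1]).
    ·  G  G  A  C  G  A  G
 ·  0  0  0  0  0  0  0  0
 A  0  0  0  1  1  1  1  1
 G  0  1  1  1  1  2  2  2
 C  0  1  1  1  2  2  2  2
 T  0  1  1  1  2  2  2  2
 A  0  1  1  2  2  2  3  3
 T  0  1  1  2  2  2  3  3
 G  0  1  2  2  2  3  3  4
dp[7][7] = 4. One LCS (by backtracking along matches): AGAG.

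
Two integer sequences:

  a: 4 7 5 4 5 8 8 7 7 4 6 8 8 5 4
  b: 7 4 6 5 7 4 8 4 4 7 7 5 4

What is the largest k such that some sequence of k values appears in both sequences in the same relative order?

8

Pick 4 [1,2] → 7 [2,5] → 4 [4,6] → 8 [6,7] → 7 [8,10] → 7 [9,11] → 5 [14,12] → 4 [15,13]; all 8 values appear in both, in order, and the DP table's final entry dp[15][13] is also 8, so no common subsequence is longer.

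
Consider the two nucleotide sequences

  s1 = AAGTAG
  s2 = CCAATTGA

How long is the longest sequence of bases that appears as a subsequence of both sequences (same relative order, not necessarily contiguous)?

Pick A [1,3]; then A [2,4]; then G [3,7]; then A [5,8]; all 4 bases appear in both, in order. Since dp[6][8] = 4, nothing longer is possible.

4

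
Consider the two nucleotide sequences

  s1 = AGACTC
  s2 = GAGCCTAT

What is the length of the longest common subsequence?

Taking A [1,2], G [2,3], A [3,7], T [5,8] gives a common subsequence of length 4. Since dp[6][8] = 4, nothing longer is possible.

4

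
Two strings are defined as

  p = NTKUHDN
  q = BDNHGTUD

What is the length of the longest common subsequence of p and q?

4

Let dp[i][j] be the LCS length of the first i characters of p and the first j characters of q. dp[i][j] = dp[i-1][j-1]+1 when the i-th and j-th characters match, else max(dp[i-1][j], dp[i][j-1]).
    ·  B  D  N  H  G  T  U  D
 ·  0  0  0  0  0  0  0  0  0
 N  0  0  0  1  1  1  1  1  1
 T  0  0  0  1  1  1  2  2  2
 K  0  0  0  1  1  1  2  2  2
 U  0  0  0  1  1  1  2  3  3
 H  0  0  0  1  2  2  2  3  3
 D  0  0  1  1  2  2  2  3  4
 N  0  0  1  2  2  2  2  3  4
dp[7][8] = 4. One LCS (by backtracking along matches): NTUD.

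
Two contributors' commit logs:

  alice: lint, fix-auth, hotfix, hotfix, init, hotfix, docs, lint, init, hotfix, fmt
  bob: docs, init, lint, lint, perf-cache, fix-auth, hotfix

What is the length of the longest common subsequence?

3

Match lint (alice #1, bob #4), then fix-auth (alice #2, bob #6), then hotfix (alice #10, bob #7) — 3 commits in the same relative order in both, and the DP table's final entry dp[11][7] is also 3, so no common subsequence is longer.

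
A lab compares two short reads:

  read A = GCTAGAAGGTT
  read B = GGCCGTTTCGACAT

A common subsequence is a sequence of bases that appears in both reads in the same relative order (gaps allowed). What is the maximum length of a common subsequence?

7

Pick G [1,2], then C [2,4], then T [3,8], then G [5,10], then A [6,11], then A [7,13], then T [11,14]; all 7 bases appear in both, in order. dp[11][14] = 7 confirms this is the maximum.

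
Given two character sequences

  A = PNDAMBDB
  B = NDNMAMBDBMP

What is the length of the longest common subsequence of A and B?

7

One common subsequence of length 7: N at A[2]=B[1] → D at A[3]=B[2] → A at A[4]=B[5] → M at A[5]=B[6] → B at A[6]=B[7] → D at A[7]=B[8] → B at A[8]=B[9]. The LCS DP gives dp[8][11] = 7, so this is optimal.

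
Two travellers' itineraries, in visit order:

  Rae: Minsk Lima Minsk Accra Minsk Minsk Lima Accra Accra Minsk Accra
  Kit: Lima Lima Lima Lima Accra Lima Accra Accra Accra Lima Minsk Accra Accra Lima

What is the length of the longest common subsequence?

7

Taking Lima (Rae #2, Kit #4), Accra (Rae #4, Kit #5), Lima (Rae #7, Kit #6), Accra (Rae #8, Kit #8), Accra (Rae #9, Kit #9), Minsk (Rae #10, Kit #11), Accra (Rae #11, Kit #13) gives a common subsequence of length 7, and the DP table's final entry dp[11][14] is also 7, so no common subsequence is longer.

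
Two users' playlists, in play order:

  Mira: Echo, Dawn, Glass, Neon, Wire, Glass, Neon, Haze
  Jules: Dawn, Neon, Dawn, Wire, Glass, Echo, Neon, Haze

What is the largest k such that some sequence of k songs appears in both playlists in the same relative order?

Match Dawn (Mira #2, Jules #1), Neon (Mira #4, Jules #2), Wire (Mira #5, Jules #4), Glass (Mira #6, Jules #5), Neon (Mira #7, Jules #7), Haze (Mira #8, Jules #8) — 6 songs in the same relative order in both. Since dp[8][8] = 6, nothing longer is possible.

6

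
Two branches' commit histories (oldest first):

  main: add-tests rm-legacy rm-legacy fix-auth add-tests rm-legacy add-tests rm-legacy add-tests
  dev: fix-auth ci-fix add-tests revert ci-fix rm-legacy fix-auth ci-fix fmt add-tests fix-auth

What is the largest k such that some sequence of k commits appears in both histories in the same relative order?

Match add-tests (main #1, dev #3), rm-legacy (main #3, dev #6), fix-auth (main #4, dev #7), add-tests (main #5, dev #10) — 4 commits in the same relative order in both. dp[9][11] = 4 confirms this is the maximum.

4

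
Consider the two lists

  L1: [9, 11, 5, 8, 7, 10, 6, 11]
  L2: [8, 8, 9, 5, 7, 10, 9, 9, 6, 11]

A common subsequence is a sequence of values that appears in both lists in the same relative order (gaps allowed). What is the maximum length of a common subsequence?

6

Pick 9 [1,3], then 5 [3,4], then 7 [5,5], then 10 [6,6], then 6 [7,9], then 11 [8,10]; all 6 values appear in both, in order. Since dp[8][10] = 6, nothing longer is possible.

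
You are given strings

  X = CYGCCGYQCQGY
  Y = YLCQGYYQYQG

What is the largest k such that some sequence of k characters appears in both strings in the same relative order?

Pick Y (X #2, Y #1), C (X #4, Y #3), G (X #6, Y #5), Y (X #7, Y #7), Q (X #8, Y #8), Q (X #10, Y #10), G (X #11, Y #11); all 7 characters appear in both, in order. dp[12][11] = 7 confirms this is the maximum.

7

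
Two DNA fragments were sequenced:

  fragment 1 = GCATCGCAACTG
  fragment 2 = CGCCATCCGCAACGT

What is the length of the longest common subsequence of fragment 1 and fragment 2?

11

Match G at fragment 1[1]=fragment 2[2], C at fragment 1[2]=fragment 2[4], A at fragment 1[3]=fragment 2[5], T at fragment 1[4]=fragment 2[6], C at fragment 1[5]=fragment 2[8], G at fragment 1[6]=fragment 2[9], C at fragment 1[7]=fragment 2[10], A at fragment 1[8]=fragment 2[11], A at fragment 1[9]=fragment 2[12], C at fragment 1[10]=fragment 2[13], T at fragment 1[11]=fragment 2[15] — 11 bases in the same relative order in both, and the DP table's final entry dp[12][15] is also 11, so no common subsequence is longer.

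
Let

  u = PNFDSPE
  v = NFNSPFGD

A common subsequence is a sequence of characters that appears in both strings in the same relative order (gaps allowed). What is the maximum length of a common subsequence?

One common subsequence of length 4: N [2,1], F [3,2], S [5,4], P [6,5]. dp[7][8] = 4 confirms this is the maximum.

4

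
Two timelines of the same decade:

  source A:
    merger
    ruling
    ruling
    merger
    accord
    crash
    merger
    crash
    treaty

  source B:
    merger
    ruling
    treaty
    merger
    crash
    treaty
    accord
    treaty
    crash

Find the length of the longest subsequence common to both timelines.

5

Match merger [1,1] → ruling [2,2] → merger [4,4] → accord [5,7] → crash [8,9] — 5 events in the same relative order in both, and the DP table's final entry dp[9][9] is also 5, so no common subsequence is longer.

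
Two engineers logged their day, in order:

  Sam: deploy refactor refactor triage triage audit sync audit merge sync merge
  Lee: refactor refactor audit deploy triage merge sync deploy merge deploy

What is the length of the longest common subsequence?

6

Taking refactor (Sam #2, Lee #1); then refactor (Sam #3, Lee #2); then triage (Sam #5, Lee #5); then merge (Sam #9, Lee #6); then sync (Sam #10, Lee #7); then merge (Sam #11, Lee #9) gives a common subsequence of length 6. The LCS DP gives dp[11][10] = 6, so this is optimal.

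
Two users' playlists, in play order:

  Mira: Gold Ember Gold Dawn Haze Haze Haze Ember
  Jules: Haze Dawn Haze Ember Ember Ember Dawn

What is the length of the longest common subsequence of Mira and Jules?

3

One common subsequence of length 3: Dawn [4,2], Haze [5,3], Ember [8,6]. Since dp[8][7] = 3, nothing longer is possible.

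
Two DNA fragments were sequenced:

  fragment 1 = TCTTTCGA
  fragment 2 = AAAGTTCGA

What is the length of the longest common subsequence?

5

Let dp[i][j] be the LCS length of the first i bases of fragment 1 and the first j bases of fragment 2. dp[i][j] = dp[i-1][j-1]+1 when the i-th and j-th bases match, else max(dp[i-1][j], dp[i][j-1]).
    ·  A  A  A  G  T  T  C  G  A
 ·  0  0  0  0  0  0  0  0  0  0
 T  0  0  0  0  0  1  1  1  1  1
 C  0  0  0  0  0  1  1  2  2  2
 T  0  0  0  0  0  1  2  2  2  2
 T  0  0  0  0  0  1  2  2  2  2
 T  0  0  0  0  0  1  2  2  2  2
 C  0  0  0  0  0  1  2  3  3  3
 G  0  0  0  0  1  1  2  3  4  4
 A  0  1  1  1  1  1  2  3  4  5
dp[8][9] = 5. One LCS (by backtracking along matches): TTCGA.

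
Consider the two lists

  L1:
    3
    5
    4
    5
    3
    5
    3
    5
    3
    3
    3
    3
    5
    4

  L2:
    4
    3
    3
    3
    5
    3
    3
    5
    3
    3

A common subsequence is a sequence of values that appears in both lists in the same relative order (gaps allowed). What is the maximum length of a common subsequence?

8

Taking 3 (L1 #1, L2 #2), then 3 (L1 #5, L2 #3), then 3 (L1 #7, L2 #4), then 5 (L1 #8, L2 #5), then 3 (L1 #9, L2 #6), then 3 (L1 #10, L2 #7), then 3 (L1 #11, L2 #9), then 3 (L1 #12, L2 #10) gives a common subsequence of length 8. dp[14][10] = 8 confirms this is the maximum.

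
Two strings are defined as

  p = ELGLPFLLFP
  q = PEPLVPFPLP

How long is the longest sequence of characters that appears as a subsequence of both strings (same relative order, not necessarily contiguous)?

6

Pick E at p[1]=q[2] → L at p[2]=q[4] → P at p[5]=q[6] → F at p[6]=q[7] → L at p[8]=q[9] → P at p[10]=q[10]; all 6 characters appear in both, in order. The LCS DP gives dp[10][10] = 6, so this is optimal.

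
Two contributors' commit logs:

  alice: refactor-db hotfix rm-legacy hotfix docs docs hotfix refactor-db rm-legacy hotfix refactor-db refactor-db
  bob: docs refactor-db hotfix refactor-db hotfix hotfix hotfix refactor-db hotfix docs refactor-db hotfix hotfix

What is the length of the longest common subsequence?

Match refactor-db [1,4], then hotfix [2,5], then hotfix [4,6], then hotfix [7,7], then refactor-db [8,8], then hotfix [10,9], then refactor-db [11,11] — 7 commits in the same relative order in both. Since dp[12][13] = 7, nothing longer is possible.

7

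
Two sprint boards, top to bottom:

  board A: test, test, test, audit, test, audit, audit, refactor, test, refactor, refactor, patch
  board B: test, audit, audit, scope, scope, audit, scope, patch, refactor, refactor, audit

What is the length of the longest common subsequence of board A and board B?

Pick test [3,1], then audit [4,2], then audit [6,3], then audit [7,6], then refactor [8,9], then refactor [10,10]; all 6 tasks appear in both, in order. dp[12][11] = 6 confirms this is the maximum.

6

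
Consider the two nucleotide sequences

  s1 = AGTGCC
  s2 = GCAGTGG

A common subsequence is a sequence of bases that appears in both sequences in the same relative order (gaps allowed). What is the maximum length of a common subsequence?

4

Pick A (s1 #1, s2 #3), then G (s1 #2, s2 #4), then T (s1 #3, s2 #5), then G (s1 #4, s2 #7); all 4 bases appear in both, in order. Since dp[6][7] = 4, nothing longer is possible.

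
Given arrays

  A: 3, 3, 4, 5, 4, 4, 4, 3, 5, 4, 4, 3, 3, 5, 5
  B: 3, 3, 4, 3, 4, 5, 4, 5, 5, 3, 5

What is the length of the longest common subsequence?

Taking 3 (A #1, B #2), 3 (A #2, B #4), 4 (A #3, B #5), 5 (A #4, B #6), 4 (A #5, B #7), 5 (A #9, B #9), 3 (A #13, B #10), 5 (A #15, B #11) gives a common subsequence of length 8, and the DP table's final entry dp[15][11] is also 8, so no common subsequence is longer.

8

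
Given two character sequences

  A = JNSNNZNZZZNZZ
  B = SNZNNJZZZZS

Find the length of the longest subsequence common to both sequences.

8

Match S at A[3]=B[1], then N at A[4]=B[2], then N at A[5]=B[4], then N at A[7]=B[5], then Z at A[8]=B[7], then Z at A[9]=B[8], then Z at A[10]=B[9], then Z at A[12]=B[10] — 8 characters in the same relative order in both. dp[13][11] = 8 confirms this is the maximum.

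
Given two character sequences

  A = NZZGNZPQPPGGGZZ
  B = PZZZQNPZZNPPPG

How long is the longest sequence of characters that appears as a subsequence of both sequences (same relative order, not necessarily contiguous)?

One common subsequence of length 8: N at A[1]=B[6], then Z at A[2]=B[8], then Z at A[3]=B[9], then N at A[5]=B[10], then P at A[7]=B[11], then P at A[9]=B[12], then P at A[10]=B[13], then G at A[13]=B[14]. dp[15][14] = 8 confirms this is the maximum.

8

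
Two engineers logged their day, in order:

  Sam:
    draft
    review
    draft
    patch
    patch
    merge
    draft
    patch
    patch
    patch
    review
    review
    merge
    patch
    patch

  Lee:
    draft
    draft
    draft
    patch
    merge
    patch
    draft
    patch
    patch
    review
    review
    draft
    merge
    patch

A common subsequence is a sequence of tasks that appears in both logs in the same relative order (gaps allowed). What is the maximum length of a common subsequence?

Match draft (Sam #1, Lee #2); then draft (Sam #3, Lee #3); then patch (Sam #4, Lee #4); then patch (Sam #5, Lee #6); then draft (Sam #7, Lee #7); then patch (Sam #9, Lee #8); then patch (Sam #10, Lee #9); then review (Sam #11, Lee #10); then review (Sam #12, Lee #11); then merge (Sam #13, Lee #13); then patch (Sam #15, Lee #14) — 11 tasks in the same relative order in both, and the DP table's final entry dp[15][14] is also 11, so no common subsequence is longer.

11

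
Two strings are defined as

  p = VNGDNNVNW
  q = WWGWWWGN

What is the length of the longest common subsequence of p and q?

2

Let dp[i][j] be the LCS length of the first i characters of p and the first j characters of q. dp[i][j] = dp[i-1][j-1]+1 when the i-th and j-th characters match, else max(dp[i-1][j], dp[i][j-1]).
    ·  W  W  G  W  W  W  G  N
 ·  0  0  0  0  0  0  0  0  0
 V  0  0  0  0  0  0  0  0  0
 N  0  0  0  0  0  0  0  0  1
 G  0  0  0  1  1  1  1  1  1
 D  0  0  0  1  1  1  1  1  1
 N  0  0  0  1  1  1  1  1  2
 N  0  0  0  1  1  1  1  1  2
 V  0  0  0  1  1  1  1  1  2
 N  0  0  0  1  1  1  1  1  2
 W  0  1  1  1  2  2  2  2  2
dp[9][8] = 2. One LCS (by backtracking along matches): GN.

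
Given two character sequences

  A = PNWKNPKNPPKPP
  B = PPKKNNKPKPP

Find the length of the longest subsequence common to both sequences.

Let dp[i][j] be the LCS length of the first i characters of A and the first j characters of B. dp[i][j] = dp[i-1][j-1]+1 when the i-th and j-th characters match, else max(dp[i-1][j], dp[i][j-1]).
    ·  P  P  K  K  N  N  K  P  K  P  P
 ·  0  0  0  0  0  0  0  0  0  0  0  0
 P  0  1  1  1  1  1  1  1  1  1  1  1
 N  0  1  1  1  1  2  2  2  2  2  2  2
 W  0  1  1  1  1  2  2  2  2  2  2  2
 K  0  1  1  2  2  2  2  3  3  3  3  3
 N  0  1  1  2  2  3  3  3  3  3  3  3
 P  0  1  2  2  2  3  3  3  4  4  4  4
 K  0  1  2  3  3  3  3  4  4  5  5  5
 N  0  1  2  3  3  4  4  4  4  5  5  5
 P  0  1  2  3  3  4  4  4  5  5  6  6
 P  0  1  2  3  3  4  4  4  5  5  6  7
 K  0  1  2  3  4  4  4  5  5  6  6  7
 P  0  1  2  3  4  4  4  5  6  6  7  7
 P  0  1  2  3  4  4  4  5  6  6  7  8
dp[13][11] = 8. One LCS (by backtracking along matches): PNNKPKPP.

8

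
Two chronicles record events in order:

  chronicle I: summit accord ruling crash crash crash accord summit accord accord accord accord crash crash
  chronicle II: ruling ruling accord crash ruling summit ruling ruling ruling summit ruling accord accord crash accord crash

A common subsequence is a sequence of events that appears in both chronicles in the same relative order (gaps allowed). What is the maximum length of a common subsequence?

Match summit at chronicle I[1]=chronicle II[6], ruling at chronicle I[3]=chronicle II[9], summit at chronicle I[8]=chronicle II[10], accord at chronicle I[9]=chronicle II[12], accord at chronicle I[10]=chronicle II[13], accord at chronicle I[12]=chronicle II[15], crash at chronicle I[14]=chronicle II[16] — 7 events in the same relative order in both. Since dp[14][16] = 7, nothing longer is possible.

7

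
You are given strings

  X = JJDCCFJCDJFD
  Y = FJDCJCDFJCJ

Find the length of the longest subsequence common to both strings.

8

Pick J (X #2, Y #2); then D (X #3, Y #3); then C (X #4, Y #4); then C (X #5, Y #6); then F (X #6, Y #8); then J (X #7, Y #9); then C (X #8, Y #10); then J (X #10, Y #11); all 8 characters appear in both, in order, and the DP table's final entry dp[12][11] is also 8, so no common subsequence is longer.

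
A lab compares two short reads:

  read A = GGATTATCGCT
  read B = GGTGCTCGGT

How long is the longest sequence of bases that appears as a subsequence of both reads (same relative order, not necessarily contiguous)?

7

Pick G [1,1], then G [2,2], then T [4,3], then T [7,6], then C [8,7], then G [9,9], then T [11,10]; all 7 bases appear in both, in order. Since dp[11][10] = 7, nothing longer is possible.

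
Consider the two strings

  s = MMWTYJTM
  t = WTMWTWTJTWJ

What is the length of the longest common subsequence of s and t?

Let dp[i][j] be the LCS length of the first i characters of s and the first j characters of t. dp[i][j] = dp[i-1][j-1]+1 when the i-th and j-th characters match, else max(dp[i-1][j], dp[i][j-1]).
    ·  W  T  M  W  T  W  T  J  T  W  J
 ·  0  0  0  0  0  0  0  0  0  0  0  0
 M  0  0  0  1  1  1  1  1  1  1  1  1
 M  0  0  0  1  1  1  1  1  1  1  1  1
 W  0  1  1  1  2  2  2  2  2  2  2  2
 T  0  1  2  2  2  3  3  3  3  3  3  3
 Y  0  1  2  2  2  3  3  3  3  3  3  3
 J  0  1  2  2  2  3  3  3  4  4  4  4
 T  0  1  2  2  2  3  3  4  4  5  5  5
 M  0  1  2  3  3  3  3  4  4  5  5  5
dp[8][11] = 5. One LCS (by backtracking along matches): MWTJT.

5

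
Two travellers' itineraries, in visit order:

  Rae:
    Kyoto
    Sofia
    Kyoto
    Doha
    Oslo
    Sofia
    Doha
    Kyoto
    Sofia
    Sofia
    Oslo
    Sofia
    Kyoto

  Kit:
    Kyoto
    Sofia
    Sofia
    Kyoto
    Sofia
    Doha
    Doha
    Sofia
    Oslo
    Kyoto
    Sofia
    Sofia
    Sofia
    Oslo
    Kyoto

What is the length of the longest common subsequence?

10

One common subsequence of length 10: Kyoto [1,1]; then Sofia [2,3]; then Kyoto [3,4]; then Doha [4,7]; then Oslo [5,9]; then Sofia [6,11]; then Sofia [9,12]; then Sofia [10,13]; then Oslo [11,14]; then Kyoto [13,15]. The LCS DP gives dp[13][15] = 10, so this is optimal.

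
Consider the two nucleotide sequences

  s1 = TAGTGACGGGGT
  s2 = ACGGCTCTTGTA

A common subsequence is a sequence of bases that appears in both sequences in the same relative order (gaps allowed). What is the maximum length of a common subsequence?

6

Match A [2,1], G [3,4], T [4,6], C [7,7], G [11,10], T [12,11] — 6 bases in the same relative order in both. The LCS DP gives dp[12][12] = 6, so this is optimal.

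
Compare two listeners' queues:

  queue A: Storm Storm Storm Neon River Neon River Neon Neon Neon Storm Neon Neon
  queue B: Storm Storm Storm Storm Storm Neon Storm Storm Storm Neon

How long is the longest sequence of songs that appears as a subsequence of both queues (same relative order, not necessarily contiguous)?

Pick Storm (queue A #1, queue B #3), Storm (queue A #2, queue B #4), Storm (queue A #3, queue B #5), Neon (queue A #4, queue B #6), Storm (queue A #11, queue B #9), Neon (queue A #13, queue B #10); all 6 songs appear in both, in order, and the DP table's final entry dp[13][10] is also 6, so no common subsequence is longer.

6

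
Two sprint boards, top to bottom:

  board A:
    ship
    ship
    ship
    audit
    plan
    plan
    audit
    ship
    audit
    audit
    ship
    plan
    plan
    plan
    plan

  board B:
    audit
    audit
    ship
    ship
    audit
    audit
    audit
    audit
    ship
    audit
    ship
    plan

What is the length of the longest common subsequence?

Pick ship (board A #1, board B #3); then ship (board A #2, board B #4); then audit (board A #4, board B #7); then audit (board A #7, board B #8); then ship (board A #8, board B #9); then audit (board A #10, board B #10); then ship (board A #11, board B #11); then plan (board A #15, board B #12); all 8 tasks appear in both, in order. The LCS DP gives dp[15][12] = 8, so this is optimal.

8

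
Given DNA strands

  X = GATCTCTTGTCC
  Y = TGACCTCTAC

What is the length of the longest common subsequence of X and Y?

7

Pick G (X #1, Y #2); then A (X #2, Y #3); then C (X #4, Y #5); then T (X #5, Y #6); then C (X #6, Y #7); then T (X #7, Y #8); then C (X #12, Y #10); all 7 bases appear in both, in order, and the DP table's final entry dp[12][10] is also 7, so no common subsequence is longer.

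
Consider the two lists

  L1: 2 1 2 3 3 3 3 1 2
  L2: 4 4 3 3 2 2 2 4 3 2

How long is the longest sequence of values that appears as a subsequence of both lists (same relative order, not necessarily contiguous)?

4

Let dp[i][j] be the LCS length of the first i values of L1 and the first j values of L2. dp[i][j] = dp[i-1][j-1]+1 when the i-th and j-th values match, else max(dp[i-1][j], dp[i][j-1]).
    ·  4  4  3  3  2  2  2  4  3  2
 ·  0  0  0  0  0  0  0  0  0  0  0
 2  0  0  0  0  0  1  1  1  1  1  1
 1  0  0  0  0  0  1  1  1  1  1  1
 2  0  0  0  0  0  1  2  2  2  2  2
 3  0  0  0  1  1  1  2  2  2  3  3
 3  0  0  0  1  2  2  2  2  2  3  3
 3  0  0  0  1  2  2  2  2  2  3  3
 3  0  0  0  1  2  2  2  2  2  3  3
 1  0  0  0  1  2  2  2  2  2  3  3
 2  0  0  0  1  2  3  3  3  3  3  4
dp[9][10] = 4. One LCS (by backtracking along matches): 2, 2, 3, 2.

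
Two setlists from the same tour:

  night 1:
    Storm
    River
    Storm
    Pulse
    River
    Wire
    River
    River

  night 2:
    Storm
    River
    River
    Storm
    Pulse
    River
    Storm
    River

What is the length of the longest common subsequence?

6

Pick Storm [1,1]; then River [2,3]; then Storm [3,4]; then Pulse [4,5]; then River [5,6]; then River [8,8]; all 6 songs appear in both, in order, and the DP table's final entry dp[8][8] is also 6, so no common subsequence is longer.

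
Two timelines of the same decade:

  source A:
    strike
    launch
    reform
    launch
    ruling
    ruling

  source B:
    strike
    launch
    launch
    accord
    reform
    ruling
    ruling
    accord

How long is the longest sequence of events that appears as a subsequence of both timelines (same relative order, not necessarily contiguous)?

Taking strike (source A #1, source B #1); then launch (source A #2, source B #3); then reform (source A #3, source B #5); then ruling (source A #5, source B #6); then ruling (source A #6, source B #7) gives a common subsequence of length 5. Since dp[6][8] = 5, nothing longer is possible.

5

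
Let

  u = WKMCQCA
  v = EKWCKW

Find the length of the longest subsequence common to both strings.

One common subsequence of length 2: W at u[1]=v[3], then K at u[2]=v[5]. dp[7][6] = 2 confirms this is the maximum.

2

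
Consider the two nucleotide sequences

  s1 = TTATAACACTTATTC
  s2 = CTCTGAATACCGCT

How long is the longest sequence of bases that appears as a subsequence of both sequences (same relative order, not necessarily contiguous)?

8

Taking T at s1[1]=s2[2], then T at s1[2]=s2[4], then A at s1[3]=s2[7], then T at s1[4]=s2[8], then A at s1[5]=s2[9], then C at s1[7]=s2[11], then C at s1[9]=s2[13], then T at s1[14]=s2[14] gives a common subsequence of length 8. Since dp[15][14] = 8, nothing longer is possible.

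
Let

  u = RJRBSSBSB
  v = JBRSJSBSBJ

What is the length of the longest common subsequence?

One common subsequence of length 7: J [2,1]; then R [3,3]; then S [5,4]; then S [6,6]; then B [7,7]; then S [8,8]; then B [9,9]. dp[9][10] = 7 confirms this is the maximum.

7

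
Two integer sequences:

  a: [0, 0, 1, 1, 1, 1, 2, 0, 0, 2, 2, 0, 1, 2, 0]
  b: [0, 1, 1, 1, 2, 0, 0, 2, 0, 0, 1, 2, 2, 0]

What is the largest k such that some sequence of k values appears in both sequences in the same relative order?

Taking 0 [2,1], 1 [4,2], 1 [5,3], 1 [6,4], 2 [7,5], 0 [8,6], 0 [9,7], 2 [10,8], 0 [12,10], 1 [13,11], 2 [14,13], 0 [15,14] gives a common subsequence of length 12. Since dp[15][14] = 12, nothing longer is possible.

12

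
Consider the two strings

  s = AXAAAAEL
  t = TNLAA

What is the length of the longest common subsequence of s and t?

2

Let dp[i][j] be the LCS length of the first i characters of s and the first j characters of t. dp[i][j] = dp[i-1][j-1]+1 when the i-th and j-th characters match, else max(dp[i-1][j], dp[i][j-1]).
    ·  T  N  L  A  A
 ·  0  0  0  0  0  0
 A  0  0  0  0  1  1
 X  0  0  0  0  1  1
 A  0  0  0  0  1  2
 A  0  0  0  0  1  2
 A  0  0  0  0  1  2
 A  0  0  0  0  1  2
 E  0  0  0  0  1  2
 L  0  0  0  1  1  2
dp[8][5] = 2. One LCS (by backtracking along matches): AA.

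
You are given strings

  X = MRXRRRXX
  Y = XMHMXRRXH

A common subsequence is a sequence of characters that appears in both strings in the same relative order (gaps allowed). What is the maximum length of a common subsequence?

5

One common subsequence of length 5: M (X #1, Y #4), X (X #3, Y #5), R (X #5, Y #6), R (X #6, Y #7), X (X #7, Y #8). dp[8][9] = 5 confirms this is the maximum.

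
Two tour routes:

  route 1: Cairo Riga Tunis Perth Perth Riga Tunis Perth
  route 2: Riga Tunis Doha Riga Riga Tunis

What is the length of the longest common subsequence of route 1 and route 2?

4

Taking Riga (route 1 #2, route 2 #1), Tunis (route 1 #3, route 2 #2), Riga (route 1 #6, route 2 #5), Tunis (route 1 #7, route 2 #6) gives a common subsequence of length 4. The LCS DP gives dp[8][6] = 4, so this is optimal.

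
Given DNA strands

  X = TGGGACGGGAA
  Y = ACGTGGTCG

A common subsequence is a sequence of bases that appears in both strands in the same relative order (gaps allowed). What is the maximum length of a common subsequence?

Let dp[i][j] be the LCS length of the first i bases of X and the first j bases of Y. dp[i][j] = dp[i-1][j-1]+1 when the i-th and j-th bases match, else max(dp[i-1][j], dp[i][j-1]).
    ·  A  C  G  T  G  G  T  C  G
 ·  0  0  0  0  0  0  0  0  0  0
 T  0  0  0  0  1  1  1  1  1  1
 G  0  0  0  1  1  2  2  2  2  2
 G  0  0  0  1  1  2  3  3  3  3
 G  0  0  0  1  1  2  3  3  3  4
 A  0  1  1  1  1  2  3  3  3  4
 C  0  1  2  2  2  2  3  3  4  4
 G  0  1  2  3  3  3  3  3  4  5
 G  0  1  2  3  3  4  4  4  4  5
 G  0  1  2  3  3  4  5  5  5  5
 A  0  1  2  3  3  4  5  5  5  5
 A  0  1  2  3  3  4  5  5  5  5
dp[11][9] = 5. One LCS (by backtracking along matches): TGGCG.

5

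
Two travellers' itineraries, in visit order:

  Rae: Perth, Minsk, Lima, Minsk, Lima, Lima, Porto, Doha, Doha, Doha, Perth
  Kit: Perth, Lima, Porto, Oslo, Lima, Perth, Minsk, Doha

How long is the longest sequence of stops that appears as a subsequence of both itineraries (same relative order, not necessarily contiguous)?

Taking Perth at Rae[1]=Kit[1], then Lima at Rae[3]=Kit[5], then Minsk at Rae[4]=Kit[7], then Doha at Rae[10]=Kit[8] gives a common subsequence of length 4. Since dp[11][8] = 4, nothing longer is possible.

4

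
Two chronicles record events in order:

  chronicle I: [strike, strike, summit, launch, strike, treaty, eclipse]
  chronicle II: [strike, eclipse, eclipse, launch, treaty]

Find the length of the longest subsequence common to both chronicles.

Pick strike [1,1], then launch [4,4], then treaty [6,5]; all 3 events appear in both, in order. Since dp[7][5] = 3, nothing longer is possible.

3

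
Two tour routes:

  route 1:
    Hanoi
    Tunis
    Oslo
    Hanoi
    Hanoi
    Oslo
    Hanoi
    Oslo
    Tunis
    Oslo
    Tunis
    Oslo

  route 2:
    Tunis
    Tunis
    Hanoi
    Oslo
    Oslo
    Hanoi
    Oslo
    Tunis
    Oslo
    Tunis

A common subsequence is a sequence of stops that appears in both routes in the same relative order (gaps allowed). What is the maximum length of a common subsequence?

Match Hanoi [1,3], Oslo [3,4], Oslo [6,5], Hanoi [7,6], Oslo [8,7], Tunis [9,8], Oslo [10,9], Tunis [11,10] — 8 stops in the same relative order in both, and the DP table's final entry dp[12][10] is also 8, so no common subsequence is longer.

8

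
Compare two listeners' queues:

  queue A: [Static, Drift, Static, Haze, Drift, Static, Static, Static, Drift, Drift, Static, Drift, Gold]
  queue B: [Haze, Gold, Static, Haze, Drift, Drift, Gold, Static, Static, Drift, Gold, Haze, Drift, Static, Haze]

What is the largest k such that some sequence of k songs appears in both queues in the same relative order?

Taking Static [1,3] → Drift [2,5] → Drift [5,6] → Static [7,8] → Static [8,9] → Drift [9,10] → Drift [10,13] → Static [11,14] gives a common subsequence of length 8, and the DP table's final entry dp[13][15] is also 8, so no common subsequence is longer.

8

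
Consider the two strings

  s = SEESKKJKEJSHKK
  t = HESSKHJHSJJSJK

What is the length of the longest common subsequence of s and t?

Pick S (s #1, t #3), S (s #4, t #4), K (s #5, t #5), J (s #7, t #10), J (s #10, t #11), S (s #11, t #12), K (s #14, t #14); all 7 characters appear in both, in order. Since dp[14][14] = 7, nothing longer is possible.

7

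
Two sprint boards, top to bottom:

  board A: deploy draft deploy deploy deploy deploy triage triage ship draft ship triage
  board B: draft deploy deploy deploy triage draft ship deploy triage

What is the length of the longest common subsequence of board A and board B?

8

Pick draft [2,1] → deploy [4,2] → deploy [5,3] → deploy [6,4] → triage [8,5] → draft [10,6] → ship [11,7] → triage [12,9]; all 8 tasks appear in both, in order. dp[12][9] = 8 confirms this is the maximum.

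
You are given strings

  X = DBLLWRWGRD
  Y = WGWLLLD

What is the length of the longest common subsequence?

Let dp[i][j] be the LCS length of the first i characters of X and the first j characters of Y. dp[i][j] = dp[i-1][j-1]+1 when the i-th and j-th characters match, else max(dp[i-1][j], dp[i][j-1]).
    ·  W  G  W  L  L  L  D
 ·  0  0  0  0  0  0  0  0
 D  0  0  0  0  0  0  0  1
 B  0  0  0  0  0  0  0  1
 L  0  0  0  0  1  1  1  1
 L  0  0  0  0  1  2  2  2
 W  0  1  1  1  1  2  2  2
 R  0  1  1  1  1  2  2  2
 W  0  1  1  2  2  2  2  2
 G  0  1  2  2  2  2  2  2
 R  0  1  2  2  2  2  2  2
 D  0  1  2  2  2  2  2  3
dp[10][7] = 3. One LCS (by backtracking along matches): LLD.

3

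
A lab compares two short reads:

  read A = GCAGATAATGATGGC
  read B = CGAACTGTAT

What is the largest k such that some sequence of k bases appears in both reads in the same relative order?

Let dp[i][j] be the LCS length of the first i bases of read A and the first j bases of read B. dp[i][j] = dp[i-1][j-1]+1 when the i-th and j-th bases match, else max(dp[i-1][j], dp[i][j-1]).
    ·  C  G  A  A  C  T  G  T  A  T
 ·  0  0  0  0  0  0  0  0  0  0  0
 G  0  0  1  1  1  1  1  1  1  1  1
 C  0  1  1  1  1  2  2  2  2  2  2
 A  0  1  1  2  2  2  2  2  2  3  3
 G  0  1  2  2  2  2  2  3  3  3  3
 A  0  1  2  3  3  3  3  3  3  4  4
 T  0  1  2  3  3  3  4  4  4  4  5
 A  0  1  2  3  4  4  4  4  4  5  5
 A  0  1  2  3  4  4  4  4  4  5  5
 T  0  1  2  3  4  4  5  5  5  5  6
 G  0  1  2  3  4  4  5  6  6  6  6
 A  0  1  2  3  4  4  5  6  6  7  7
 T  0  1  2  3  4  4  5  6  7  7  8
 G  0  1  2  3  4  4  5  6  7  7  8
 G  0  1  2  3  4  4  5  6  7  7  8
 C  0  1  2  3  4  5  5  6  7  7  8
dp[15][10] = 8. One LCS (by backtracking along matches): CGAATGAT.

8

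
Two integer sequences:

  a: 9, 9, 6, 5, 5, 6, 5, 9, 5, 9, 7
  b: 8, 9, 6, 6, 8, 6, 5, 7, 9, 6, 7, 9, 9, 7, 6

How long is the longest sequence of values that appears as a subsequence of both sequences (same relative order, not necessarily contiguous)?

Taking 9 at a[1]=b[2], then 6 at a[3]=b[6], then 5 at a[4]=b[7], then 6 at a[6]=b[10], then 9 at a[8]=b[12], then 9 at a[10]=b[13], then 7 at a[11]=b[14] gives a common subsequence of length 7. The LCS DP gives dp[11][15] = 7, so this is optimal.

7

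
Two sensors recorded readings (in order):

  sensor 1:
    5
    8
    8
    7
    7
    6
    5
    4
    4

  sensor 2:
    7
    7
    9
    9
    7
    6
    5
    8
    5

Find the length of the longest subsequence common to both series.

One common subsequence of length 4: 7 at sensor 1[4]=sensor 2[2] → 7 at sensor 1[5]=sensor 2[5] → 6 at sensor 1[6]=sensor 2[6] → 5 at sensor 1[7]=sensor 2[9]. Since dp[9][9] = 4, nothing longer is possible.

4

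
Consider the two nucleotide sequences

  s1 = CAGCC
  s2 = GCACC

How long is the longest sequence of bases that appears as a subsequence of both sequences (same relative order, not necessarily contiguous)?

Let dp[i][j] be the LCS length of the first i bases of s1 and the first j bases of s2. dp[i][j] = dp[i-1][j-1]+1 when the i-th and j-th bases match, else max(dp[i-1][j], dp[i][j-1]).
    ·  G  C  A  C  C
 ·  0  0  0  0  0  0
 C  0  0  1  1  1  1
 A  0  0  1  2  2  2
 G  0  1  1  2  2  2
 C  0  1  2  2  3  3
 C  0  1  2  2  3  4
dp[5][5] = 4. One LCS (by backtracking along matches): CACC.

4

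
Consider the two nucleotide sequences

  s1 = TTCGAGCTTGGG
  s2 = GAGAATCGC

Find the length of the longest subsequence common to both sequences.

5

Taking G at s1[4]=s2[1]; then A at s1[5]=s2[2]; then G at s1[6]=s2[3]; then C at s1[7]=s2[7]; then G at s1[10]=s2[8] gives a common subsequence of length 5. Since dp[12][9] = 5, nothing longer is possible.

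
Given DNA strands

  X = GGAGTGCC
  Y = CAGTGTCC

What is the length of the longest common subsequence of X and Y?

6

Pick A (X #3, Y #2) → G (X #4, Y #3) → T (X #5, Y #4) → G (X #6, Y #5) → C (X #7, Y #7) → C (X #8, Y #8); all 6 bases appear in both, in order. dp[8][8] = 6 confirms this is the maximum.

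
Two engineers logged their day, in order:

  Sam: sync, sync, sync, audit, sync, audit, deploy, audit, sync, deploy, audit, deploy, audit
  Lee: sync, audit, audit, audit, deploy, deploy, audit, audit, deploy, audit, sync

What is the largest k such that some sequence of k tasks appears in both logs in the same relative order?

8

One common subsequence of length 8: sync (Sam #1, Lee #1); then audit (Sam #4, Lee #3); then audit (Sam #6, Lee #4); then deploy (Sam #7, Lee #6); then audit (Sam #8, Lee #7); then audit (Sam #11, Lee #8); then deploy (Sam #12, Lee #9); then audit (Sam #13, Lee #10), and the DP table's final entry dp[13][11] is also 8, so no common subsequence is longer.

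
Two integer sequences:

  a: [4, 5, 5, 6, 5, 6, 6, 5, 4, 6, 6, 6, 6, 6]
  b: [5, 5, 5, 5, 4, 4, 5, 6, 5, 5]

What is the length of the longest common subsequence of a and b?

Let dp[i][j] be the LCS length of the first i values of a and the first j values of b. dp[i][j] = dp[i-1][j-1]+1 when the i-th and j-th values match, else max(dp[i-1][j], dp[i][j-1]).
    ·  5  5  5  5  4  4  5  6  5  5
 ·  0  0  0  0  0  0  0  0  0  0  0
 4  0  0  0  0  0  1  1  1  1  1  1
 5  0  1  1  1  1  1  1  2  2  2  2
 5  0  1  2  2  2  2  2  2  2  3  3
 6  0  1  2  2  2  2  2  2  3  3  3
 5  0  1  2  3  3  3  3  3  3  4  4
 6  0  1  2  3  3  3  3  3  4  4  4
 6  0  1  2  3  3  3  3  3  4  4  4
 5  0  1  2  3  4  4  4  4  4  5  5
 4  0  1  2  3  4  5  5  5  5  5  5
 6  0  1  2  3  4  5  5  5  6  6  6
 6  0  1  2  3  4  5  5  5  6  6  6
 6  0  1  2  3  4  5  5  5  6  6  6
 6  0  1  2  3  4  5  5  5  6  6  6
 6  0  1  2  3  4  5  5  5  6  6  6
dp[14][10] = 6. One LCS (by backtracking along matches): 5, 5, 5, 5, 4, 6.

6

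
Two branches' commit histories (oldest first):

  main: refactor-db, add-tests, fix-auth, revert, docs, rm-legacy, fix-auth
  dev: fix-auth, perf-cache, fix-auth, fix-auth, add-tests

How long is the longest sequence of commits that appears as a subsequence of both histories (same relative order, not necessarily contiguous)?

2

Taking fix-auth (main #3, dev #3), fix-auth (main #7, dev #4) gives a common subsequence of length 2, and the DP table's final entry dp[7][5] is also 2, so no common subsequence is longer.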